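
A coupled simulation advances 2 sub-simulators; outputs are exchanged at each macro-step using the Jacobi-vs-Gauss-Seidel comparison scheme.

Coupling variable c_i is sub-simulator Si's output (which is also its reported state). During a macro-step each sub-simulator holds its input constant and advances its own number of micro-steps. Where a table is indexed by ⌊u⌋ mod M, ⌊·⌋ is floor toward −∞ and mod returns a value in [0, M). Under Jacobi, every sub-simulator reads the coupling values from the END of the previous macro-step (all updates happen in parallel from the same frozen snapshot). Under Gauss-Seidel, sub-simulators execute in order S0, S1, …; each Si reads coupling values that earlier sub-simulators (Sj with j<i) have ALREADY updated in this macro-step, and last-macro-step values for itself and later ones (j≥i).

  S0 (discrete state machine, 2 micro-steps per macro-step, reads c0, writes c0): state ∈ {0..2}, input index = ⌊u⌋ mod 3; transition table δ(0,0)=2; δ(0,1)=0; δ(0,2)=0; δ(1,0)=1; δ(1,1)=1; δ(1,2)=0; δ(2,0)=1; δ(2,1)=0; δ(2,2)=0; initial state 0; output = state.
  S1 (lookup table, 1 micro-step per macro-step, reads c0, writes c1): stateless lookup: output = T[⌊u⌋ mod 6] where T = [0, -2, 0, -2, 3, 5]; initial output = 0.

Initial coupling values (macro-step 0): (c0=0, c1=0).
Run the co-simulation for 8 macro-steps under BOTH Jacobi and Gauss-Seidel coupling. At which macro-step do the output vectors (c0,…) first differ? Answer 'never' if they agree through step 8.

first divergence at macro-step: 1

[Jacobi] macro 1: S0 reads c0=0 → after 2×micro: 1; S1 reads c0=0 → after 1×micro: 0 ⇒ (c0=1, c1=0)
[Jacobi] macro 2: S0 reads c0=1 → after 2×micro: 1; S1 reads c0=1 → after 1×micro: -2 ⇒ (c0=1, c1=-2)
[Jacobi] macro 3: S0 reads c0=1 → after 2×micro: 1; S1 reads c0=1 → after 1×micro: -2 ⇒ (c0=1, c1=-2)
[Jacobi] macro 4: S0 reads c0=1 → after 2×micro: 1; S1 reads c0=1 → after 1×micro: -2 ⇒ (c0=1, c1=-2)
[Jacobi] macro 5: S0 reads c0=1 → after 2×micro: 1; S1 reads c0=1 → after 1×micro: -2 ⇒ (c0=1, c1=-2)
[Jacobi] macro 6: S0 reads c0=1 → after 2×micro: 1; S1 reads c0=1 → after 1×micro: -2 ⇒ (c0=1, c1=-2)
[Jacobi] macro 7: S0 reads c0=1 → after 2×micro: 1; S1 reads c0=1 → after 1×micro: -2 ⇒ (c0=1, c1=-2)
[Jacobi] macro 8: S0 reads c0=1 → after 2×micro: 1; S1 reads c0=1 → after 1×micro: -2 ⇒ (c0=1, c1=-2)
[Gauss-Seidel] macro 1: S0 reads c0=0 → after 2×micro: 1; S1 reads c0=1 → after 1×micro: -2 ⇒ (c0=1, c1=-2)
[Gauss-Seidel] macro 2: S0 reads c0=1 → after 2×micro: 1; S1 reads c0=1 → after 1×micro: -2 ⇒ (c0=1, c1=-2)
[Gauss-Seidel] macro 3: S0 reads c0=1 → after 2×micro: 1; S1 reads c0=1 → after 1×micro: -2 ⇒ (c0=1, c1=-2)
[Gauss-Seidel] macro 4: S0 reads c0=1 → after 2×micro: 1; S1 reads c0=1 → after 1×micro: -2 ⇒ (c0=1, c1=-2)
[Gauss-Seidel] macro 5: S0 reads c0=1 → after 2×micro: 1; S1 reads c0=1 → after 1×micro: -2 ⇒ (c0=1, c1=-2)
[Gauss-Seidel] macro 6: S0 reads c0=1 → after 2×micro: 1; S1 reads c0=1 → after 1×micro: -2 ⇒ (c0=1, c1=-2)
[Gauss-Seidel] macro 7: S0 reads c0=1 → after 2×micro: 1; S1 reads c0=1 → after 1×micro: -2 ⇒ (c0=1, c1=-2)
[Gauss-Seidel] macro 8: S0 reads c0=1 → after 2×micro: 1; S1 reads c0=1 → after 1×micro: -2 ⇒ (c0=1, c1=-2)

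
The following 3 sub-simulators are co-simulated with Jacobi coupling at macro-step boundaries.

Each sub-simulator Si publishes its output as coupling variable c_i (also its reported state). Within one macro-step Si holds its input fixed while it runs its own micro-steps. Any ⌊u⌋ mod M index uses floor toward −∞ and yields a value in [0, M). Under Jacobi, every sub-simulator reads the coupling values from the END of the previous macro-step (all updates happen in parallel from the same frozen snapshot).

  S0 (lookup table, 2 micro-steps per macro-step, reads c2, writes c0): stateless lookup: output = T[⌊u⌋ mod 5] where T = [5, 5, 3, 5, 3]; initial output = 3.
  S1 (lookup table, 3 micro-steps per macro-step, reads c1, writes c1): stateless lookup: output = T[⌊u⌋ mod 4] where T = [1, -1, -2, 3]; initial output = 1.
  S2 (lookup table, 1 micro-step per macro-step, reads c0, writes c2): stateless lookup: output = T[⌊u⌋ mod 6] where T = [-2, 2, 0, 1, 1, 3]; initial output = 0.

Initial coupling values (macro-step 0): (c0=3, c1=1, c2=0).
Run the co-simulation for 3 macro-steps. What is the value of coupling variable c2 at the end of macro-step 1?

c2 at macro-step 1 = 1

macro 1: S0 reads c2=0 → after 2×micro: 5; S1 reads c1=1 → after 3×micro: -1; S2 reads c0=3 → after 1×micro: 1 ⇒ (c0=5, c1=-1, c2=1)
macro 2: S0 reads c2=1 → after 2×micro: 5; S1 reads c1=-1 → after 3×micro: 3; S2 reads c0=5 → after 1×micro: 3 ⇒ (c0=5, c1=3, c2=3)
macro 3: S0 reads c2=3 → after 2×micro: 5; S1 reads c1=3 → after 3×micro: 3; S2 reads c0=5 → after 1×micro: 3 ⇒ (c0=5, c1=3, c2=3)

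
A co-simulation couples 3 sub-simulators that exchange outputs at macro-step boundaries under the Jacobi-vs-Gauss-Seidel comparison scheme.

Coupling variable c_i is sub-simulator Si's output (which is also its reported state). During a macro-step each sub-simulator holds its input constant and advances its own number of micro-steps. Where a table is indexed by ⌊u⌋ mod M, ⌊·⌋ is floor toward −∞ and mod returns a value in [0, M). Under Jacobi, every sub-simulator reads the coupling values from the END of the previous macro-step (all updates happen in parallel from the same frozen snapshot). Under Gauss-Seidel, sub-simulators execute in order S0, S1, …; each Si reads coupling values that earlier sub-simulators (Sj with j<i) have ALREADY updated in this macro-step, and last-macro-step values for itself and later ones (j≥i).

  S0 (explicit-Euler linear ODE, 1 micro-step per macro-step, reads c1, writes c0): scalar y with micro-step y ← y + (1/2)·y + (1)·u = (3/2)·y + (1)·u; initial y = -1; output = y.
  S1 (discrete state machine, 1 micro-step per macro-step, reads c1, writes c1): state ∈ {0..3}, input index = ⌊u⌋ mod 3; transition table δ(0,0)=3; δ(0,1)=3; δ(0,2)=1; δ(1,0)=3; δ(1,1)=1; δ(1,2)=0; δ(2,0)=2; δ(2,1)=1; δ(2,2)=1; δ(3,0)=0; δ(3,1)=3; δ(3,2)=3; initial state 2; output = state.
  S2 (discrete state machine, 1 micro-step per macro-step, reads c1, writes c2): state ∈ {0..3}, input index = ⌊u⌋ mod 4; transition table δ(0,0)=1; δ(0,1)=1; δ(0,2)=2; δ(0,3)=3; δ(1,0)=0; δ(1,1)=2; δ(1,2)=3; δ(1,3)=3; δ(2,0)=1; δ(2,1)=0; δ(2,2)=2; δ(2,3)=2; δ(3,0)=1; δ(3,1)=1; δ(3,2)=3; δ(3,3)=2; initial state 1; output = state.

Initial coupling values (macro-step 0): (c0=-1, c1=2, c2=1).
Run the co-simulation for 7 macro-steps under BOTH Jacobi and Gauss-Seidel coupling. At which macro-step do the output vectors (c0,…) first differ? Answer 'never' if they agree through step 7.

[Jacobi] macro 1: S0 reads c1=2 → after 1×micro: 1/2; S1 reads c1=2 → after 1×micro: 1; S2 reads c1=2 → after 1×micro: 3 ⇒ (c0=1/2, c1=1, c2=3)
[Jacobi] macro 2: S0 reads c1=1 → after 1×micro: 7/4; S1 reads c1=1 → after 1×micro: 1; S2 reads c1=1 → after 1×micro: 1 ⇒ (c0=7/4, c1=1, c2=1)
[Jacobi] macro 3: S0 reads c1=1 → after 1×micro: 29/8; S1 reads c1=1 → after 1×micro: 1; S2 reads c1=1 → after 1×micro: 2 ⇒ (c0=29/8, c1=1, c2=2)
[Jacobi] macro 4: S0 reads c1=1 → after 1×micro: 103/16; S1 reads c1=1 → after 1×micro: 1; S2 reads c1=1 → after 1×micro: 0 ⇒ (c0=103/16, c1=1, c2=0)
[Jacobi] macro 5: S0 reads c1=1 → after 1×micro: 341/32; S1 reads c1=1 → after 1×micro: 1; S2 reads c1=1 → after 1×micro: 1 ⇒ (c0=341/32, c1=1, c2=1)
[Jacobi] macro 6: S0 reads c1=1 → after 1×micro: 1087/64; S1 reads c1=1 → after 1×micro: 1; S2 reads c1=1 → after 1×micro: 2 ⇒ (c0=1087/64, c1=1, c2=2)
[Jacobi] macro 7: S0 reads c1=1 → after 1×micro: 3389/128; S1 reads c1=1 → after 1×micro: 1; S2 reads c1=1 → after 1×micro: 0 ⇒ (c0=3389/128, c1=1, c2=0)
[Gauss-Seidel] macro 1: S0 reads c1=2 → after 1×micro: 1/2; S1 reads c1=2 → after 1×micro: 1; S2 reads c1=1 → after 1×micro: 2 ⇒ (c0=1/2, c1=1, c2=2)
[Gauss-Seidel] macro 2: S0 reads c1=1 → after 1×micro: 7/4; S1 reads c1=1 → after 1×micro: 1; S2 reads c1=1 → after 1×micro: 0 ⇒ (c0=7/4, c1=1, c2=0)
[Gauss-Seidel] macro 3: S0 reads c1=1 → after 1×micro: 29/8; S1 reads c1=1 → after 1×micro: 1; S2 reads c1=1 → after 1×micro: 1 ⇒ (c0=29/8, c1=1, c2=1)
[Gauss-Seidel] macro 4: S0 reads c1=1 → after 1×micro: 103/16; S1 reads c1=1 → after 1×micro: 1; S2 reads c1=1 → after 1×micro: 2 ⇒ (c0=103/16, c1=1, c2=2)
[Gauss-Seidel] macro 5: S0 reads c1=1 → after 1×micro: 341/32; S1 reads c1=1 → after 1×micro: 1; S2 reads c1=1 → after 1×micro: 0 ⇒ (c0=341/32, c1=1, c2=0)
[Gauss-Seidel] macro 6: S0 reads c1=1 → after 1×micro: 1087/64; S1 reads c1=1 → after 1×micro: 1; S2 reads c1=1 → after 1×micro: 1 ⇒ (c0=1087/64, c1=1, c2=1)
[Gauss-Seidel] macro 7: S0 reads c1=1 → after 1×micro: 3389/128; S1 reads c1=1 → after 1×micro: 1; S2 reads c1=1 → after 1×micro: 2 ⇒ (c0=3389/128, c1=1, c2=2)

first divergence at macro-step: 1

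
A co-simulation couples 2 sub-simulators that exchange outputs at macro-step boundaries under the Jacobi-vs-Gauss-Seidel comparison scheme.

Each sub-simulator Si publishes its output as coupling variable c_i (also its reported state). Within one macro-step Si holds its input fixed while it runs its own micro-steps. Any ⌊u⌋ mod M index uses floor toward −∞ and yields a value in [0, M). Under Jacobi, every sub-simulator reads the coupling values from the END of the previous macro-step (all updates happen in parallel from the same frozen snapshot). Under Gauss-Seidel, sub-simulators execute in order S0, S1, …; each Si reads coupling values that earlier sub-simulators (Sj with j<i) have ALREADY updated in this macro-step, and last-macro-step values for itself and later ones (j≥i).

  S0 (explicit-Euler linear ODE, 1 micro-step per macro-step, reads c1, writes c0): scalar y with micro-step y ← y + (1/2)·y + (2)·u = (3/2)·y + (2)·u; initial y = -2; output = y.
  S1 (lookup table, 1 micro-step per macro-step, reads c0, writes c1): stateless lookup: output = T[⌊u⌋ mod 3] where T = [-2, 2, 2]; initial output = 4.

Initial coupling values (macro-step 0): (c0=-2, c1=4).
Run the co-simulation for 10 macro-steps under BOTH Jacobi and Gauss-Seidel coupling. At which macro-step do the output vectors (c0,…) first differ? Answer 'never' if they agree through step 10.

first divergence at macro-step: 3

[Jacobi] macro 1: S0 reads c1=4 → after 1×micro: 5; S1 reads c0=-2 → after 1×micro: 2 ⇒ (c0=5, c1=2)
[Jacobi] macro 2: S0 reads c1=2 → after 1×micro: 23/2; S1 reads c0=5 → after 1×micro: 2 ⇒ (c0=23/2, c1=2)
[Jacobi] macro 3: S0 reads c1=2 → after 1×micro: 85/4; S1 reads c0=23/2 → after 1×micro: 2 ⇒ (c0=85/4, c1=2)
[Jacobi] macro 4: S0 reads c1=2 → after 1×micro: 287/8; S1 reads c0=85/4 → after 1×micro: -2 ⇒ (c0=287/8, c1=-2)
[Jacobi] macro 5: S0 reads c1=-2 → after 1×micro: 797/16; S1 reads c0=287/8 → after 1×micro: 2 ⇒ (c0=797/16, c1=2)
[Jacobi] macro 6: S0 reads c1=2 → after 1×micro: 2519/32; S1 reads c0=797/16 → after 1×micro: 2 ⇒ (c0=2519/32, c1=2)
[Jacobi] macro 7: S0 reads c1=2 → after 1×micro: 7813/64; S1 reads c0=2519/32 → after 1×micro: -2 ⇒ (c0=7813/64, c1=-2)
[Jacobi] macro 8: S0 reads c1=-2 → after 1×micro: 22927/128; S1 reads c0=7813/64 → after 1×micro: 2 ⇒ (c0=22927/128, c1=2)
[Jacobi] macro 9: S0 reads c1=2 → after 1×micro: 69805/256; S1 reads c0=22927/128 → after 1×micro: 2 ⇒ (c0=69805/256, c1=2)
[Jacobi] macro 10: S0 reads c1=2 → after 1×micro: 211463/512; S1 reads c0=69805/256 → after 1×micro: 2 ⇒ (c0=211463/512, c1=2)
[Gauss-Seidel] macro 1: S0 reads c1=4 → after 1×micro: 5; S1 reads c0=5 → after 1×micro: 2 ⇒ (c0=5, c1=2)
[Gauss-Seidel] macro 2: S0 reads c1=2 → after 1×micro: 23/2; S1 reads c0=23/2 → after 1×micro: 2 ⇒ (c0=23/2, c1=2)
[Gauss-Seidel] macro 3: S0 reads c1=2 → after 1×micro: 85/4; S1 reads c0=85/4 → after 1×micro: -2 ⇒ (c0=85/4, c1=-2)
[Gauss-Seidel] macro 4: S0 reads c1=-2 → after 1×micro: 223/8; S1 reads c0=223/8 → after 1×micro: -2 ⇒ (c0=223/8, c1=-2)
[Gauss-Seidel] macro 5: S0 reads c1=-2 → after 1×micro: 605/16; S1 reads c0=605/16 → after 1×micro: 2 ⇒ (c0=605/16, c1=2)
[Gauss-Seidel] macro 6: S0 reads c1=2 → after 1×micro: 1943/32; S1 reads c0=1943/32 → after 1×micro: -2 ⇒ (c0=1943/32, c1=-2)
[Gauss-Seidel] macro 7: S0 reads c1=-2 → after 1×micro: 5573/64; S1 reads c0=5573/64 → after 1×micro: -2 ⇒ (c0=5573/64, c1=-2)
[Gauss-Seidel] macro 8: S0 reads c1=-2 → after 1×micro: 16207/128; S1 reads c0=16207/128 → after 1×micro: -2 ⇒ (c0=16207/128, c1=-2)
[Gauss-Seidel] macro 9: S0 reads c1=-2 → after 1×micro: 47597/256; S1 reads c0=47597/256 → after 1×micro: 2 ⇒ (c0=47597/256, c1=2)
[Gauss-Seidel] macro 10: S0 reads c1=2 → after 1×micro: 144839/512; S1 reads c0=144839/512 → after 1×micro: -2 ⇒ (c0=144839/512, c1=-2)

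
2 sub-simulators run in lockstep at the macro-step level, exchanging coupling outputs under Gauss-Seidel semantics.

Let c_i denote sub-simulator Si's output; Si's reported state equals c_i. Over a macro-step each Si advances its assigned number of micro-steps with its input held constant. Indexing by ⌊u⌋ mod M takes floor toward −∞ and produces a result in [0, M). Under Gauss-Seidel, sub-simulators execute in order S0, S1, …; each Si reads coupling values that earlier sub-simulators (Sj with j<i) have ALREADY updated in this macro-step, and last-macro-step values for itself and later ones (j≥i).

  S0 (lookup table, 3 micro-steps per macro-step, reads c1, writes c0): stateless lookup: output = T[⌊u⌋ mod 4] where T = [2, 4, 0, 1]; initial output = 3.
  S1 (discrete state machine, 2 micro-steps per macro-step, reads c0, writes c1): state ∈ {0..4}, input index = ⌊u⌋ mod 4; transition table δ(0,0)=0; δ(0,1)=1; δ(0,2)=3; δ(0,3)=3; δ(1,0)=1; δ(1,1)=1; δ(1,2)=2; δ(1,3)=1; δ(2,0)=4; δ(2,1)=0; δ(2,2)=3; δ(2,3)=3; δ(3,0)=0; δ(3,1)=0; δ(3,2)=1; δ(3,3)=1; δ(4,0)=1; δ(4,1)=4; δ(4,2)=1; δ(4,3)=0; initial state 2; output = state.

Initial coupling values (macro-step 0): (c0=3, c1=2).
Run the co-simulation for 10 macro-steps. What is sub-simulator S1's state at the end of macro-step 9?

macro 1: S0 reads c1=2 → after 3×micro: 0; S1 reads c0=0 → after 2×micro: 1 ⇒ (c0=0, c1=1)
macro 2: S0 reads c1=1 → after 3×micro: 4; S1 reads c0=4 → after 2×micro: 1 ⇒ (c0=4, c1=1)
macro 3: S0 reads c1=1 → after 3×micro: 4; S1 reads c0=4 → after 2×micro: 1 ⇒ (c0=4, c1=1)
macro 4: S0 reads c1=1 → after 3×micro: 4; S1 reads c0=4 → after 2×micro: 1 ⇒ (c0=4, c1=1)
macro 5: S0 reads c1=1 → after 3×micro: 4; S1 reads c0=4 → after 2×micro: 1 ⇒ (c0=4, c1=1)
macro 6: S0 reads c1=1 → after 3×micro: 4; S1 reads c0=4 → after 2×micro: 1 ⇒ (c0=4, c1=1)
macro 7: S0 reads c1=1 → after 3×micro: 4; S1 reads c0=4 → after 2×micro: 1 ⇒ (c0=4, c1=1)
macro 8: S0 reads c1=1 → after 3×micro: 4; S1 reads c0=4 → after 2×micro: 1 ⇒ (c0=4, c1=1)
macro 9: S0 reads c1=1 → after 3×micro: 4; S1 reads c0=4 → after 2×micro: 1 ⇒ (c0=4, c1=1)
macro 10: S0 reads c1=1 → after 3×micro: 4; S1 reads c0=4 → after 2×micro: 1 ⇒ (c0=4, c1=1)

S1 state at macro-step 9 = 1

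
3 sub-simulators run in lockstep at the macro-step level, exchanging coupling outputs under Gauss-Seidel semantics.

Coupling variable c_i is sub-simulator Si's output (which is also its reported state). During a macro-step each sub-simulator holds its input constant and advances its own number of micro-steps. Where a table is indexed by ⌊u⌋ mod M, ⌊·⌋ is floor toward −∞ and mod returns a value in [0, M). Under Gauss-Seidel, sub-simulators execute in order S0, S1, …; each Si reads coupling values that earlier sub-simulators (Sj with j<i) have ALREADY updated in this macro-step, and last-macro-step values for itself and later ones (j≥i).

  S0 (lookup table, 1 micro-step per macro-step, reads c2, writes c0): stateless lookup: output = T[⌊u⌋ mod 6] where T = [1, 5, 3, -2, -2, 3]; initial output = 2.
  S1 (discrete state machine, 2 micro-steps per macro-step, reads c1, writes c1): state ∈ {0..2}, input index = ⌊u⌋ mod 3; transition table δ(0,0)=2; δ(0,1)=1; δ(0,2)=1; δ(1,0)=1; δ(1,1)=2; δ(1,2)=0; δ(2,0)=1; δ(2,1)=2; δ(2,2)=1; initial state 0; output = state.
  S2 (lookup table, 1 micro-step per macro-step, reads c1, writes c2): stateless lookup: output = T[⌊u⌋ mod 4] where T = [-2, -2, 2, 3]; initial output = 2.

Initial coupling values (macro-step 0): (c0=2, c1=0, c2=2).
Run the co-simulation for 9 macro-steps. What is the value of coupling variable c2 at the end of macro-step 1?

macro 1: S0 reads c2=2 → after 1×micro: 3; S1 reads c1=0 → after 2×micro: 1; S2 reads c1=1 → after 1×micro: -2 ⇒ (c0=3, c1=1, c2=-2)
macro 2: S0 reads c2=-2 → after 1×micro: -2; S1 reads c1=1 → after 2×micro: 2; S2 reads c1=2 → after 1×micro: 2 ⇒ (c0=-2, c1=2, c2=2)
macro 3: S0 reads c2=2 → after 1×micro: 3; S1 reads c1=2 → after 2×micro: 0; S2 reads c1=0 → after 1×micro: -2 ⇒ (c0=3, c1=0, c2=-2)
macro 4: S0 reads c2=-2 → after 1×micro: -2; S1 reads c1=0 → after 2×micro: 1; S2 reads c1=1 → after 1×micro: -2 ⇒ (c0=-2, c1=1, c2=-2)
macro 5: S0 reads c2=-2 → after 1×micro: -2; S1 reads c1=1 → after 2×micro: 2; S2 reads c1=2 → after 1×micro: 2 ⇒ (c0=-2, c1=2, c2=2)
macro 6: S0 reads c2=2 → after 1×micro: 3; S1 reads c1=2 → after 2×micro: 0; S2 reads c1=0 → after 1×micro: -2 ⇒ (c0=3, c1=0, c2=-2)
macro 7: S0 reads c2=-2 → after 1×micro: -2; S1 reads c1=0 → after 2×micro: 1; S2 reads c1=1 → after 1×micro: -2 ⇒ (c0=-2, c1=1, c2=-2)
macro 8: S0 reads c2=-2 → after 1×micro: -2; S1 reads c1=1 → after 2×micro: 2; S2 reads c1=2 → after 1×micro: 2 ⇒ (c0=-2, c1=2, c2=2)
macro 9: S0 reads c2=2 → after 1×micro: 3; S1 reads c1=2 → after 2×micro: 0; S2 reads c1=0 → after 1×micro: -2 ⇒ (c0=3, c1=0, c2=-2)

c2 at macro-step 1 = -2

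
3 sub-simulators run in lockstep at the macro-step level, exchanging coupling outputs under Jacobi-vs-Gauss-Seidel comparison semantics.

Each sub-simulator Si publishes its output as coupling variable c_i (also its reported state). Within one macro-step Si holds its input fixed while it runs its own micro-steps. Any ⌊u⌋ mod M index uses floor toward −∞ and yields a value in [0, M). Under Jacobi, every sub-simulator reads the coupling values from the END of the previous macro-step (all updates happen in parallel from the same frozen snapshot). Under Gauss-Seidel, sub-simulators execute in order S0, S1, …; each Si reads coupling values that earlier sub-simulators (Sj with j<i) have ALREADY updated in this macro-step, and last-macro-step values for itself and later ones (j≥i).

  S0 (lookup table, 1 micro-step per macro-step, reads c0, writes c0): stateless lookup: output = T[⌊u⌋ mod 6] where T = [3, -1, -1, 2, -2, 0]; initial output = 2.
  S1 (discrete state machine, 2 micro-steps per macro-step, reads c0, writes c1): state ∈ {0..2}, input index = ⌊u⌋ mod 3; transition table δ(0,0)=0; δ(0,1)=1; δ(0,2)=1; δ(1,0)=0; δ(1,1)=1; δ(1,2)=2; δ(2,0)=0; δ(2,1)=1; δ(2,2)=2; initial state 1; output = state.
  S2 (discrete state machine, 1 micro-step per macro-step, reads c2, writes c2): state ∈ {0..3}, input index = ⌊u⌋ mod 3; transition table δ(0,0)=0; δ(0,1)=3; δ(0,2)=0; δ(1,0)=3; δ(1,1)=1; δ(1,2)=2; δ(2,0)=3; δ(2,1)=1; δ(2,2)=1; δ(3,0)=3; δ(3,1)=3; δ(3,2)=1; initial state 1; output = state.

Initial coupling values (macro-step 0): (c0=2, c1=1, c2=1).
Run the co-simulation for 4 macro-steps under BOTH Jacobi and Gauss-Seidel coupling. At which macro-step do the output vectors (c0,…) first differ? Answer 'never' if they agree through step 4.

[Jacobi] macro 1: S0 reads c0=2 → after 1×micro: -1; S1 reads c0=2 → after 2×micro: 2; S2 reads c2=1 → after 1×micro: 1 ⇒ (c0=-1, c1=2, c2=1)
[Jacobi] macro 2: S0 reads c0=-1 → after 1×micro: 0; S1 reads c0=-1 → after 2×micro: 2; S2 reads c2=1 → after 1×micro: 1 ⇒ (c0=0, c1=2, c2=1)
[Jacobi] macro 3: S0 reads c0=0 → after 1×micro: 3; S1 reads c0=0 → after 2×micro: 0; S2 reads c2=1 → after 1×micro: 1 ⇒ (c0=3, c1=0, c2=1)
[Jacobi] macro 4: S0 reads c0=3 → after 1×micro: 2; S1 reads c0=3 → after 2×micro: 0; S2 reads c2=1 → after 1×micro: 1 ⇒ (c0=2, c1=0, c2=1)
[Gauss-Seidel] macro 1: S0 reads c0=2 → after 1×micro: -1; S1 reads c0=-1 → after 2×micro: 2; S2 reads c2=1 → after 1×micro: 1 ⇒ (c0=-1, c1=2, c2=1)
[Gauss-Seidel] macro 2: S0 reads c0=-1 → after 1×micro: 0; S1 reads c0=0 → after 2×micro: 0; S2 reads c2=1 → after 1×micro: 1 ⇒ (c0=0, c1=0, c2=1)
[Gauss-Seidel] macro 3: S0 reads c0=0 → after 1×micro: 3; S1 reads c0=3 → after 2×micro: 0; S2 reads c2=1 → after 1×micro: 1 ⇒ (c0=3, c1=0, c2=1)
[Gauss-Seidel] macro 4: S0 reads c0=3 → after 1×micro: 2; S1 reads c0=2 → after 2×micro: 2; S2 reads c2=1 → after 1×micro: 1 ⇒ (c0=2, c1=2, c2=1)

first divergence at macro-step: 2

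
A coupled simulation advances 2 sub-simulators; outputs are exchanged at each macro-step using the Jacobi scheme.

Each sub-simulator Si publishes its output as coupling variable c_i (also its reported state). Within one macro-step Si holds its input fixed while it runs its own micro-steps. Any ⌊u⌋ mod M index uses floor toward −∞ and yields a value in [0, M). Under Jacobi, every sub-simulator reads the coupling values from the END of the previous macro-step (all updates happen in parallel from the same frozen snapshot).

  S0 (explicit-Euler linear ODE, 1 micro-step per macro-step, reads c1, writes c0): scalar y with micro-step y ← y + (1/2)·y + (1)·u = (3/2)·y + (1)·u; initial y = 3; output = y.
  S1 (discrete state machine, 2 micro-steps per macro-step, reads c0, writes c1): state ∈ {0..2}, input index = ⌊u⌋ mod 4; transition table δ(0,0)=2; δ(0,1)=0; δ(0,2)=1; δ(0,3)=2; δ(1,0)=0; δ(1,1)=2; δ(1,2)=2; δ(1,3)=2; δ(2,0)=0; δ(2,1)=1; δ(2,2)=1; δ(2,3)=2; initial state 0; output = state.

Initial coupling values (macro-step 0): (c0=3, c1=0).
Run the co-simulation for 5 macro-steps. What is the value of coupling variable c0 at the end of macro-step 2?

macro 1: S0 reads c1=0 → after 1×micro: 9/2; S1 reads c0=3 → after 2×micro: 2 ⇒ (c0=9/2, c1=2)
macro 2: S0 reads c1=2 → after 1×micro: 35/4; S1 reads c0=9/2 → after 2×micro: 2 ⇒ (c0=35/4, c1=2)
macro 3: S0 reads c1=2 → after 1×micro: 121/8; S1 reads c0=35/4 → after 2×micro: 2 ⇒ (c0=121/8, c1=2)
macro 4: S0 reads c1=2 → after 1×micro: 395/16; S1 reads c0=121/8 → after 2×micro: 2 ⇒ (c0=395/16, c1=2)
macro 5: S0 reads c1=2 → after 1×micro: 1249/32; S1 reads c0=395/16 → after 2×micro: 2 ⇒ (c0=1249/32, c1=2)

c0 at macro-step 2 = 35/4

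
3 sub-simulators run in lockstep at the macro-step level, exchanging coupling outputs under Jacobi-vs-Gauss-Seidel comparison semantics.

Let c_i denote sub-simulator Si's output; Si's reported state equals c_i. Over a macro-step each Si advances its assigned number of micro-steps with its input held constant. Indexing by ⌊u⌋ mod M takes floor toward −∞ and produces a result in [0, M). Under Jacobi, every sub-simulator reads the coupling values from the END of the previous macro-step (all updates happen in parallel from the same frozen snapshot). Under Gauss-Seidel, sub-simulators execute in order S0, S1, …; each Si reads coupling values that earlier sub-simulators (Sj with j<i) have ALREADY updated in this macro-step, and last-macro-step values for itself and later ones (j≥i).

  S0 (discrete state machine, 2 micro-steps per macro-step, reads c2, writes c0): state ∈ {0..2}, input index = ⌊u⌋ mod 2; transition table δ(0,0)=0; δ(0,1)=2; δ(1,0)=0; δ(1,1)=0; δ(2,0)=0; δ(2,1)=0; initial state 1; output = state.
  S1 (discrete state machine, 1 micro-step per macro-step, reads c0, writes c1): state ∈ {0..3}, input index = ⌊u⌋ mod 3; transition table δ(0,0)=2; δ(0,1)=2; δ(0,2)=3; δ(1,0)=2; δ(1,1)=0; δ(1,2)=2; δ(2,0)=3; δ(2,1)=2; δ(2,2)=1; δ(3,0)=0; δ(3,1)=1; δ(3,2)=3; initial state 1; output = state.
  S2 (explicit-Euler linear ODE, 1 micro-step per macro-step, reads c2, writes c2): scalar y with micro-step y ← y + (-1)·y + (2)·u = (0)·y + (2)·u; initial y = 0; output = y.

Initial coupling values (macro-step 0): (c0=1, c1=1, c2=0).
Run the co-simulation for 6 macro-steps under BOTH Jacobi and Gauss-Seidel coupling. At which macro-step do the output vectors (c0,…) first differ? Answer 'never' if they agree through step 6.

[Jacobi] macro 1: S0 reads c2=0 → after 2×micro: 0; S1 reads c0=1 → after 1×micro: 0; S2 reads c2=0 → after 1×micro: 0 ⇒ (c0=0, c1=0, c2=0)
[Jacobi] macro 2: S0 reads c2=0 → after 2×micro: 0; S1 reads c0=0 → after 1×micro: 2; S2 reads c2=0 → after 1×micro: 0 ⇒ (c0=0, c1=2, c2=0)
[Jacobi] macro 3: S0 reads c2=0 → after 2×micro: 0; S1 reads c0=0 → after 1×micro: 3; S2 reads c2=0 → after 1×micro: 0 ⇒ (c0=0, c1=3, c2=0)
[Jacobi] macro 4: S0 reads c2=0 → after 2×micro: 0; S1 reads c0=0 → after 1×micro: 0; S2 reads c2=0 → after 1×micro: 0 ⇒ (c0=0, c1=0, c2=0)
[Jacobi] macro 5: S0 reads c2=0 → after 2×micro: 0; S1 reads c0=0 → after 1×micro: 2; S2 reads c2=0 → after 1×micro: 0 ⇒ (c0=0, c1=2, c2=0)
[Jacobi] macro 6: S0 reads c2=0 → after 2×micro: 0; S1 reads c0=0 → after 1×micro: 3; S2 reads c2=0 → after 1×micro: 0 ⇒ (c0=0, c1=3, c2=0)
[Gauss-Seidel] macro 1: S0 reads c2=0 → after 2×micro: 0; S1 reads c0=0 → after 1×micro: 2; S2 reads c2=0 → after 1×micro: 0 ⇒ (c0=0, c1=2, c2=0)
[Gauss-Seidel] macro 2: S0 reads c2=0 → after 2×micro: 0; S1 reads c0=0 → after 1×micro: 3; S2 reads c2=0 → after 1×micro: 0 ⇒ (c0=0, c1=3, c2=0)
[Gauss-Seidel] macro 3: S0 reads c2=0 → after 2×micro: 0; S1 reads c0=0 → after 1×micro: 0; S2 reads c2=0 → after 1×micro: 0 ⇒ (c0=0, c1=0, c2=0)
[Gauss-Seidel] macro 4: S0 reads c2=0 → after 2×micro: 0; S1 reads c0=0 → after 1×micro: 2; S2 reads c2=0 → after 1×micro: 0 ⇒ (c0=0, c1=2, c2=0)
[Gauss-Seidel] macro 5: S0 reads c2=0 → after 2×micro: 0; S1 reads c0=0 → after 1×micro: 3; S2 reads c2=0 → after 1×micro: 0 ⇒ (c0=0, c1=3, c2=0)
[Gauss-Seidel] macro 6: S0 reads c2=0 → after 2×micro: 0; S1 reads c0=0 → after 1×micro: 0; S2 reads c2=0 → after 1×micro: 0 ⇒ (c0=0, c1=0, c2=0)

first divergence at macro-step: 1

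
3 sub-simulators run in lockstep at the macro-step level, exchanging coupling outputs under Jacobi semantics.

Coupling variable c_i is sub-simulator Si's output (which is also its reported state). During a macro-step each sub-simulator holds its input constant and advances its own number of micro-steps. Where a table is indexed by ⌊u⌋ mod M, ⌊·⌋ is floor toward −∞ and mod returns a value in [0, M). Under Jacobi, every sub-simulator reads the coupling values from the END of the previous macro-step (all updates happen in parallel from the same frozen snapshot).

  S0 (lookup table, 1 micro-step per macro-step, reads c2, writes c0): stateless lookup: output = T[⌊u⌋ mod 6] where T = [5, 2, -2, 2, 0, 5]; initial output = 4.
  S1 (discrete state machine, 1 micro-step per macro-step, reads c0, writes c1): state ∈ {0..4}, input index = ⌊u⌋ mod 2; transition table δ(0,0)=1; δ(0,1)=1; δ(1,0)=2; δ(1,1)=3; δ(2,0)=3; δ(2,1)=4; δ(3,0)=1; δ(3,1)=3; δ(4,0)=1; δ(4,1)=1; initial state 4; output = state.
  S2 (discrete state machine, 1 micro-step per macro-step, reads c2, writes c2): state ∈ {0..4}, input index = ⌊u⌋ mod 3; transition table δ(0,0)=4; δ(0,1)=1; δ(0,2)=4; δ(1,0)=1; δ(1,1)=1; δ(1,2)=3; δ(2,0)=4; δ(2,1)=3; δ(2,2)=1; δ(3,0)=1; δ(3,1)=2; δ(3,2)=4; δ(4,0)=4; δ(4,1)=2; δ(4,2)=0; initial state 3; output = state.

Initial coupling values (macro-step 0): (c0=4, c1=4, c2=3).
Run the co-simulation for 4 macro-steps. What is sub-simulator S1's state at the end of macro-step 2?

S1 state at macro-step 2 = 2

macro 1: S0 reads c2=3 → after 1×micro: 2; S1 reads c0=4 → after 1×micro: 1; S2 reads c2=3 → after 1×micro: 1 ⇒ (c0=2, c1=1, c2=1)
macro 2: S0 reads c2=1 → after 1×micro: 2; S1 reads c0=2 → after 1×micro: 2; S2 reads c2=1 → after 1×micro: 1 ⇒ (c0=2, c1=2, c2=1)
macro 3: S0 reads c2=1 → after 1×micro: 2; S1 reads c0=2 → after 1×micro: 3; S2 reads c2=1 → after 1×micro: 1 ⇒ (c0=2, c1=3, c2=1)
macro 4: S0 reads c2=1 → after 1×micro: 2; S1 reads c0=2 → after 1×micro: 1; S2 reads c2=1 → after 1×micro: 1 ⇒ (c0=2, c1=1, c2=1)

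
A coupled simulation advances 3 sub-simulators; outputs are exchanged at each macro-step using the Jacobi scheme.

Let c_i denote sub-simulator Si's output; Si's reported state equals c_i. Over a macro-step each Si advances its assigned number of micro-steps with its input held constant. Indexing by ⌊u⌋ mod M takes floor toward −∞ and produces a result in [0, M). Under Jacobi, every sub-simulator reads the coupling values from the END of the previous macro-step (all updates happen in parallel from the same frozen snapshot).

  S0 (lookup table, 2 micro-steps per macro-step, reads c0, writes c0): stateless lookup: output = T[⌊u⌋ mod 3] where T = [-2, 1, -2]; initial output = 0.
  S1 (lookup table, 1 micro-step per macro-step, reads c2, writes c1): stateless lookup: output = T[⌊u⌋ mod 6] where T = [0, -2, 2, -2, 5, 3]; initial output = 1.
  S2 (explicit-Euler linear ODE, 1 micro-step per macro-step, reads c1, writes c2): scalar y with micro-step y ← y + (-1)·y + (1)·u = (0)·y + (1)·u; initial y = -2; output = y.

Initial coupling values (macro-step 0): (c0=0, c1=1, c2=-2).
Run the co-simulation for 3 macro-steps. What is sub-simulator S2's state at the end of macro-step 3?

S2 state at macro-step 3 = -2

macro 1: S0 reads c0=0 → after 2×micro: -2; S1 reads c2=-2 → after 1×micro: 5; S2 reads c1=1 → after 1×micro: 1 ⇒ (c0=-2, c1=5, c2=1)
macro 2: S0 reads c0=-2 → after 2×micro: 1; S1 reads c2=1 → after 1×micro: -2; S2 reads c1=5 → after 1×micro: 5 ⇒ (c0=1, c1=-2, c2=5)
macro 3: S0 reads c0=1 → after 2×micro: 1; S1 reads c2=5 → after 1×micro: 3; S2 reads c1=-2 → after 1×micro: -2 ⇒ (c0=1, c1=3, c2=-2)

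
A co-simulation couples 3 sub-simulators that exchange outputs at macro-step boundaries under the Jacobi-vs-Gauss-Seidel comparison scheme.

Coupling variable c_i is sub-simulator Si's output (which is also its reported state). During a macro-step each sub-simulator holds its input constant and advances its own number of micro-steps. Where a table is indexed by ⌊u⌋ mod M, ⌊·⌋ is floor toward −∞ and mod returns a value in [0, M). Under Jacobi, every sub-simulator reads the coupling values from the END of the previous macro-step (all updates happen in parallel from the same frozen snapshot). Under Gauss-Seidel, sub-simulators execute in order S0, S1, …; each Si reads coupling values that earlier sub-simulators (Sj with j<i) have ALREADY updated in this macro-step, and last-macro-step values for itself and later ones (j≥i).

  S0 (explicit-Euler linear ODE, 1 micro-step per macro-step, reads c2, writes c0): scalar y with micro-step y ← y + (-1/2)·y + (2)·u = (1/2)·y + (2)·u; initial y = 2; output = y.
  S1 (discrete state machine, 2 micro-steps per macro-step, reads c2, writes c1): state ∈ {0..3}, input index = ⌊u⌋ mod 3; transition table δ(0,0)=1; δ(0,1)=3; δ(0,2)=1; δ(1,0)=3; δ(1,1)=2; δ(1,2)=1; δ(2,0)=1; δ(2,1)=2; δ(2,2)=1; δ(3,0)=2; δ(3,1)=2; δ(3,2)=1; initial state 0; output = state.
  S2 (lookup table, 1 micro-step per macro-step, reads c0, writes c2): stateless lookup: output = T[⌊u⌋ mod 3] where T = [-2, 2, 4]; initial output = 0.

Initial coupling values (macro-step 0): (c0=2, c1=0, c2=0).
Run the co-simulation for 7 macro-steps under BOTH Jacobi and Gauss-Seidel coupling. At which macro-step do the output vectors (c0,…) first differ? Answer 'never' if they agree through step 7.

[Jacobi] macro 1: S0 reads c2=0 → after 1×micro: 1; S1 reads c2=0 → after 2×micro: 3; S2 reads c0=2 → after 1×micro: 4 ⇒ (c0=1, c1=3, c2=4)
[Jacobi] macro 2: S0 reads c2=4 → after 1×micro: 17/2; S1 reads c2=4 → after 2×micro: 2; S2 reads c0=1 → after 1×micro: 2 ⇒ (c0=17/2, c1=2, c2=2)
[Jacobi] macro 3: S0 reads c2=2 → after 1×micro: 33/4; S1 reads c2=2 → after 2×micro: 1; S2 reads c0=17/2 → after 1×micro: 4 ⇒ (c0=33/4, c1=1, c2=4)
[Jacobi] macro 4: S0 reads c2=4 → after 1×micro: 97/8; S1 reads c2=4 → after 2×micro: 2; S2 reads c0=33/4 → after 1×micro: 4 ⇒ (c0=97/8, c1=2, c2=4)
[Jacobi] macro 5: S0 reads c2=4 → after 1×micro: 225/16; S1 reads c2=4 → after 2×micro: 2; S2 reads c0=97/8 → after 1×micro: -2 ⇒ (c0=225/16, c1=2, c2=-2)
[Jacobi] macro 6: S0 reads c2=-2 → after 1×micro: 97/32; S1 reads c2=-2 → after 2×micro: 2; S2 reads c0=225/16 → after 1×micro: 4 ⇒ (c0=97/32, c1=2, c2=4)
[Jacobi] macro 7: S0 reads c2=4 → after 1×micro: 609/64; S1 reads c2=4 → after 2×micro: 2; S2 reads c0=97/32 → after 1×micro: -2 ⇒ (c0=609/64, c1=2, c2=-2)
[Gauss-Seidel] macro 1: S0 reads c2=0 → after 1×micro: 1; S1 reads c2=0 → after 2×micro: 3; S2 reads c0=1 → after 1×micro: 2 ⇒ (c0=1, c1=3, c2=2)
[Gauss-Seidel] macro 2: S0 reads c2=2 → after 1×micro: 9/2; S1 reads c2=2 → after 2×micro: 1; S2 reads c0=9/2 → after 1×micro: 2 ⇒ (c0=9/2, c1=1, c2=2)
[Gauss-Seidel] macro 3: S0 reads c2=2 → after 1×micro: 25/4; S1 reads c2=2 → after 2×micro: 1; S2 reads c0=25/4 → after 1×micro: -2 ⇒ (c0=25/4, c1=1, c2=-2)
[Gauss-Seidel] macro 4: S0 reads c2=-2 → after 1×micro: -7/8; S1 reads c2=-2 → after 2×micro: 2; S2 reads c0=-7/8 → after 1×micro: 4 ⇒ (c0=-7/8, c1=2, c2=4)
[Gauss-Seidel] macro 5: S0 reads c2=4 → after 1×micro: 121/16; S1 reads c2=4 → after 2×micro: 2; S2 reads c0=121/16 → after 1×micro: 2 ⇒ (c0=121/16, c1=2, c2=2)
[Gauss-Seidel] macro 6: S0 reads c2=2 → after 1×micro: 249/32; S1 reads c2=2 → after 2×micro: 1; S2 reads c0=249/32 → after 1×micro: 2 ⇒ (c0=249/32, c1=1, c2=2)
[Gauss-Seidel] macro 7: S0 reads c2=2 → after 1×micro: 505/64; S1 reads c2=2 → after 2×micro: 1; S2 reads c0=505/64 → after 1×micro: 2 ⇒ (c0=505/64, c1=1, c2=2)

first divergence at macro-step: 1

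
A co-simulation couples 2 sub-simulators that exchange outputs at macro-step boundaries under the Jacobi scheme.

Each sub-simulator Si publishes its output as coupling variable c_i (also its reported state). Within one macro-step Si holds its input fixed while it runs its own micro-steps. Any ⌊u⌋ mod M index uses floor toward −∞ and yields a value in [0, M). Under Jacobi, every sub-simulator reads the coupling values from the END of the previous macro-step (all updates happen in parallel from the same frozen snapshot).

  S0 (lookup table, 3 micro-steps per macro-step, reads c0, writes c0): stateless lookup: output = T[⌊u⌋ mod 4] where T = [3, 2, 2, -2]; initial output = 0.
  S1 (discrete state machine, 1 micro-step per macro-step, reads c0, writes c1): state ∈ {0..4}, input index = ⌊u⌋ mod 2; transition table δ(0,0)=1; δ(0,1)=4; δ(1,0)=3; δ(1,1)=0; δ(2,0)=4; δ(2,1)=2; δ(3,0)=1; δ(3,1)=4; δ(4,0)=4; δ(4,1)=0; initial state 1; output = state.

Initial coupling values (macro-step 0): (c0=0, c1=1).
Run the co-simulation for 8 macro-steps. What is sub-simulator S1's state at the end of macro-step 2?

S1 state at macro-step 2 = 4

macro 1: S0 reads c0=0 → after 3×micro: 3; S1 reads c0=0 → after 1×micro: 3 ⇒ (c0=3, c1=3)
macro 2: S0 reads c0=3 → after 3×micro: -2; S1 reads c0=3 → after 1×micro: 4 ⇒ (c0=-2, c1=4)
macro 3: S0 reads c0=-2 → after 3×micro: 2; S1 reads c0=-2 → after 1×micro: 4 ⇒ (c0=2, c1=4)
macro 4: S0 reads c0=2 → after 3×micro: 2; S1 reads c0=2 → after 1×micro: 4 ⇒ (c0=2, c1=4)
macro 5: S0 reads c0=2 → after 3×micro: 2; S1 reads c0=2 → after 1×micro: 4 ⇒ (c0=2, c1=4)
macro 6: S0 reads c0=2 → after 3×micro: 2; S1 reads c0=2 → after 1×micro: 4 ⇒ (c0=2, c1=4)
macro 7: S0 reads c0=2 → after 3×micro: 2; S1 reads c0=2 → after 1×micro: 4 ⇒ (c0=2, c1=4)
macro 8: S0 reads c0=2 → after 3×micro: 2; S1 reads c0=2 → after 1×micro: 4 ⇒ (c0=2, c1=4)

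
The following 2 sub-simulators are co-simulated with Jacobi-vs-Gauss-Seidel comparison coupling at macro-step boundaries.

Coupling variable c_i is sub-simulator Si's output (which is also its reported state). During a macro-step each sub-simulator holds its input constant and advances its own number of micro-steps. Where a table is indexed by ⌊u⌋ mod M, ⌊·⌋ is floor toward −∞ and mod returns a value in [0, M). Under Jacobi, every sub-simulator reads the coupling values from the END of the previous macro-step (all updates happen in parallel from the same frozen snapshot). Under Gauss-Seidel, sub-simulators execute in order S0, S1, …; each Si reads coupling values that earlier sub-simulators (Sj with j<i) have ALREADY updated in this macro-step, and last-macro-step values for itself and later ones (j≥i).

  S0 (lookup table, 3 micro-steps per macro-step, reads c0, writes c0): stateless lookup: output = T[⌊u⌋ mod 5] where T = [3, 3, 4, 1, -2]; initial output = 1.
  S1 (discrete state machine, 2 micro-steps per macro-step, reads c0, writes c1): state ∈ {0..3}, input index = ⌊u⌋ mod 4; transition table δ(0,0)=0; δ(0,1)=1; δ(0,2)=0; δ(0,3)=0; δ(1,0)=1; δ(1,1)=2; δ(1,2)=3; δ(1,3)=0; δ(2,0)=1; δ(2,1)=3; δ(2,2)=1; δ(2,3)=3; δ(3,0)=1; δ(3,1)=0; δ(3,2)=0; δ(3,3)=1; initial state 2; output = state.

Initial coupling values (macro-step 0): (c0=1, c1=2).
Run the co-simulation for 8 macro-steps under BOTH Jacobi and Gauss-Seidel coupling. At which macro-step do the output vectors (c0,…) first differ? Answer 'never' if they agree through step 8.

first divergence at macro-step: 1

[Jacobi] macro 1: S0 reads c0=1 → after 3×micro: 3; S1 reads c0=1 → after 2×micro: 0 ⇒ (c0=3, c1=0)
[Jacobi] macro 2: S0 reads c0=3 → after 3×micro: 1; S1 reads c0=3 → after 2×micro: 0 ⇒ (c0=1, c1=0)
[Jacobi] macro 3: S0 reads c0=1 → after 3×micro: 3; S1 reads c0=1 → after 2×micro: 2 ⇒ (c0=3, c1=2)
[Jacobi] macro 4: S0 reads c0=3 → after 3×micro: 1; S1 reads c0=3 → after 2×micro: 1 ⇒ (c0=1, c1=1)
[Jacobi] macro 5: S0 reads c0=1 → after 3×micro: 3; S1 reads c0=1 → after 2×micro: 3 ⇒ (c0=3, c1=3)
[Jacobi] macro 6: S0 reads c0=3 → after 3×micro: 1; S1 reads c0=3 → after 2×micro: 0 ⇒ (c0=1, c1=0)
[Jacobi] macro 7: S0 reads c0=1 → after 3×micro: 3; S1 reads c0=1 → after 2×micro: 2 ⇒ (c0=3, c1=2)
[Jacobi] macro 8: S0 reads c0=3 → after 3×micro: 1; S1 reads c0=3 → after 2×micro: 1 ⇒ (c0=1, c1=1)
[Gauss-Seidel] macro 1: S0 reads c0=1 → after 3×micro: 3; S1 reads c0=3 → after 2×micro: 1 ⇒ (c0=3, c1=1)
[Gauss-Seidel] macro 2: S0 reads c0=3 → after 3×micro: 1; S1 reads c0=1 → after 2×micro: 3 ⇒ (c0=1, c1=3)
[Gauss-Seidel] macro 3: S0 reads c0=1 → after 3×micro: 3; S1 reads c0=3 → after 2×micro: 0 ⇒ (c0=3, c1=0)
[Gauss-Seidel] macro 4: S0 reads c0=3 → after 3×micro: 1; S1 reads c0=1 → after 2×micro: 2 ⇒ (c0=1, c1=2)
[Gauss-Seidel] macro 5: S0 reads c0=1 → after 3×micro: 3; S1 reads c0=3 → after 2×micro: 1 ⇒ (c0=3, c1=1)
[Gauss-Seidel] macro 6: S0 reads c0=3 → after 3×micro: 1; S1 reads c0=1 → after 2×micro: 3 ⇒ (c0=1, c1=3)
[Gauss-Seidel] macro 7: S0 reads c0=1 → after 3×micro: 3; S1 reads c0=3 → after 2×micro: 0 ⇒ (c0=3, c1=0)
[Gauss-Seidel] macro 8: S0 reads c0=3 → after 3×micro: 1; S1 reads c0=1 → after 2×micro: 2 ⇒ (c0=1, c1=2)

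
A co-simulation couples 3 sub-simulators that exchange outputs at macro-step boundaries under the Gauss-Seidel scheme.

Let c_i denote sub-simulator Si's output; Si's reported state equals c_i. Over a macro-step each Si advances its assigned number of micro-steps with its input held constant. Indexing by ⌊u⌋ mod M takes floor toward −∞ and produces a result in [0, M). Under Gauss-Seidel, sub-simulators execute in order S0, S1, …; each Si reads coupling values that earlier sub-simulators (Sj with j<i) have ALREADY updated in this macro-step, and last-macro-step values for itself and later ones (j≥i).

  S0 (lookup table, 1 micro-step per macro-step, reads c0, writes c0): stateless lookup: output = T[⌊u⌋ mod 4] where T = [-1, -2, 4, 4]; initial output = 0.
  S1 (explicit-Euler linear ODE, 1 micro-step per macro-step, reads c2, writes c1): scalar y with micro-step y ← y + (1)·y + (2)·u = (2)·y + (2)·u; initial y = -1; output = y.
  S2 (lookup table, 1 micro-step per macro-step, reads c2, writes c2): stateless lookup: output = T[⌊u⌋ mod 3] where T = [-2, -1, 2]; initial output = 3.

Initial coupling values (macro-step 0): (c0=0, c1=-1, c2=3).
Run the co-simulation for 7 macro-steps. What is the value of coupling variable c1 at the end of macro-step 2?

macro 1: S0 reads c0=0 → after 1×micro: -1; S1 reads c2=3 → after 1×micro: 4; S2 reads c2=3 → after 1×micro: -2 ⇒ (c0=-1, c1=4, c2=-2)
macro 2: S0 reads c0=-1 → after 1×micro: 4; S1 reads c2=-2 → after 1×micro: 4; S2 reads c2=-2 → after 1×micro: -1 ⇒ (c0=4, c1=4, c2=-1)
macro 3: S0 reads c0=4 → after 1×micro: -1; S1 reads c2=-1 → after 1×micro: 6; S2 reads c2=-1 → after 1×micro: 2 ⇒ (c0=-1, c1=6, c2=2)
macro 4: S0 reads c0=-1 → after 1×micro: 4; S1 reads c2=2 → after 1×micro: 16; S2 reads c2=2 → after 1×micro: 2 ⇒ (c0=4, c1=16, c2=2)
macro 5: S0 reads c0=4 → after 1×micro: -1; S1 reads c2=2 → after 1×micro: 36; S2 reads c2=2 → after 1×micro: 2 ⇒ (c0=-1, c1=36, c2=2)
macro 6: S0 reads c0=-1 → after 1×micro: 4; S1 reads c2=2 → after 1×micro: 76; S2 reads c2=2 → after 1×micro: 2 ⇒ (c0=4, c1=76, c2=2)
macro 7: S0 reads c0=4 → after 1×micro: -1; S1 reads c2=2 → after 1×micro: 156; S2 reads c2=2 → after 1×micro: 2 ⇒ (c0=-1, c1=156, c2=2)

c1 at macro-step 2 = 4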